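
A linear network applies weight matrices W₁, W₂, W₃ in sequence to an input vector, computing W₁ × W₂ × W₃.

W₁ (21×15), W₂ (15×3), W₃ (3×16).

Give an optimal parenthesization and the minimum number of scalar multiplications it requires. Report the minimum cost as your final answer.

1953

(W₁ × (W₂ × W₃)): cost 5760.
((W₁ × W₂) × W₃): cost 1953.
Optimal: ((W₁ × W₂) × W₃) with cost 1953.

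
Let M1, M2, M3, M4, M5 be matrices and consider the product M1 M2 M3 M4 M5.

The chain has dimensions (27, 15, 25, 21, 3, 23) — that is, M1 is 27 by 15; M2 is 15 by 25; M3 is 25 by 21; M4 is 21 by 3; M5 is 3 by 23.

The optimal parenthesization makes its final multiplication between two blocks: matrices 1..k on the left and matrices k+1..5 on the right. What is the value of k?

Adjacent pairs: M1M2 = 27·15·25 = 10125; M2M3 = 15·25·21 = 7875; M3M4 = 25·21·3 = 1575; M4M5 = 21·3·23 = 1449.
Length 3: M1..M3: k=1: 0+7875+27·15·21=16380; k=2: 10125+0+27·25·21=24300 → min 16380 | M2..M4: k=2: 0+1575+15·25·3=2700; k=3: 7875+0+15·21·3=8820 → min 2700 | M3..M5: k=3: 0+1449+25·21·23=13524; k=4: 1575+0+25·3·23=3300 → min 3300.
Length 4: M1..M4: k=1: 0+2700+27·15·3=3915; k=2: 10125+1575+27·25·3=13725; k=3: 16380+0+27·21·3=18081 → min 3915 | M2..M5: k=2: 0+3300+15·25·23=11925; k=3: 7875+1449+15·21·23=16569; k=4: 2700+0+15·3·23=3735 → min 3735.
Top-level splits: k=1: (M1..M1)·(M2..M5) → 0+3735+27·15·23 = 13050; k=2: (M1..M2)·(M3..M5) → 10125+3300+27·25·23 = 28950; k=3: (M1..M3)·(M4..M5) → 16380+1449+27·21·23 = 30870; k=4: (M1..M4)·(M5..M5) → 3915+0+27·3·23 = 5778.
Best split is after M4, i.e. k = 4.

4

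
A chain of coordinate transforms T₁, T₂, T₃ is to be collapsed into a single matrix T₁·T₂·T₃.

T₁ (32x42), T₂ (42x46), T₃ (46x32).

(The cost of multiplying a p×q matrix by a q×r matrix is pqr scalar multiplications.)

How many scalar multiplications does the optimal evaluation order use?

Order (T₁·(T₂·T₃)): (T₂·T₃): 42×46 by 46×32 → 42×32, cost 42·46·32 = 61824; (T₁·(T₂·T₃)): 32×42 by 42×32 → 32×32, cost 32·42·32 = 43008; cumulative 104832. Total 104832.
Order ((T₁·T₂)·T₃): (T₁·T₂): 32×42 by 42×46 → 32×46, cost 32·42·46 = 61824; ((T₁·T₂)·T₃): 32×46 by 46×32 → 32×32, cost 32·46·32 = 47104; cumulative 108928. Total 108928.
Minimum: 104832.

104832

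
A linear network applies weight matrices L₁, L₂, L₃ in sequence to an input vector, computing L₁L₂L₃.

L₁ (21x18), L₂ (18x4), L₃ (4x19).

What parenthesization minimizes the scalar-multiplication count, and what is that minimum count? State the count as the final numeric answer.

(L₁(L₂L₃)): cost 8550.
((L₁L₂)L₃): cost 3108.
Optimal: ((L₁L₂)L₃) with cost 3108.

3108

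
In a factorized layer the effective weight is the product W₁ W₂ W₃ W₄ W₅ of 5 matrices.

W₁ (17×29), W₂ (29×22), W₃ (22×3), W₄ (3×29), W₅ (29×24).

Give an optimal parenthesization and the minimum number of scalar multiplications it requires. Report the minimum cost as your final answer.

6705

Adjacent pairs: W₁W₂ = 17·29·22 = 10846; W₂W₃ = 29·22·3 = 1914; W₃W₄ = 22·3·29 = 1914; W₄W₅ = 3·29·24 = 2088.
Length 3: W₁..W₃: k=1: 0+1914+17·29·3=3393; k=2: 10846+0+17·22·3=11968 → min 3393 | W₂..W₄: k=2: 0+1914+29·22·29=20416; k=3: 1914+0+29·3·29=4437 → min 4437 | W₃..W₅: k=3: 0+2088+22·3·24=3672; k=4: 1914+0+22·29·24=17226 → min 3672.
Length 4: W₁..W₄: k=1: 0+4437+17·29·29=18734; k=2: 10846+1914+17·22·29=23606; k=3: 3393+0+17·3·29=4872 → min 4872 | W₂..W₅: k=2: 0+3672+29·22·24=18984; k=3: 1914+2088+29·3·24=6090; k=4: 4437+0+29·29·24=24621 → min 6090.
Length 5: W₁..W₅: k=1: 0+6090+17·29·24=17922; k=2: 10846+3672+17·22·24=23494; k=3: 3393+2088+17·3·24=6705; k=4: 4872+0+17·29·24=16704 → min 6705.
Optimal parenthesization: ((W₁ (W₂ W₃)) (W₄ W₅)) with cost 6705.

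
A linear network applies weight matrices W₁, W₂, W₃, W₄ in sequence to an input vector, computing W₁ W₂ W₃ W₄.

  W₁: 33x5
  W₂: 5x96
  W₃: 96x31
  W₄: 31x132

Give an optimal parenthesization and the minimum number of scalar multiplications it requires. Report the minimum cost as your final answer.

Adjacent pairs: W₁W₂ = 33·5·96 = 15840; W₂W₃ = 5·96·31 = 14880; W₃W₄ = 96·31·132 = 392832.
Length 3: W₁..W₃: k=1: 0+14880+33·5·31=19995; k=2: 15840+0+33·96·31=114048 → min 19995 | W₂..W₄: k=2: 0+392832+5·96·132=456192; k=3: 14880+0+5·31·132=35340 → min 35340.
Length 4: W₁..W₄: k=1: 0+35340+33·5·132=57120; k=2: 15840+392832+33·96·132=826848; k=3: 19995+0+33·31·132=155031 → min 57120.
Optimal parenthesization: (W₁ ((W₂ W₃) W₄)) with cost 57120.

57120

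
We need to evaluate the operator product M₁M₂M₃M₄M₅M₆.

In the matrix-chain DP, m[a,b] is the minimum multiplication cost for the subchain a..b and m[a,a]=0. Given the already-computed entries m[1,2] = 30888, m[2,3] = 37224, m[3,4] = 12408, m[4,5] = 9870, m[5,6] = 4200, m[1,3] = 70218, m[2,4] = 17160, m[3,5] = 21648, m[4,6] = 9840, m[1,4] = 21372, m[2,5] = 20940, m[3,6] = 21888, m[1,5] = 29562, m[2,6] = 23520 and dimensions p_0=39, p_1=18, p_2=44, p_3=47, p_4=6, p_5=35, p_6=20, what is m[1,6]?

30252

m[1,6] = min over k∈[1,5] of m[1,k]+m[k+1,6]+p_{0}·p_k·p_{6}.
k=1: 0 + 23520 + 39·18·20 = 37560; k=2: 30888 + 21888 + 39·44·20 = 87096; k=3: 70218 + 9840 + 39·47·20 = 116718; k=4: 21372 + 4200 + 39·6·20 = 30252; k=5: 29562 + 0 + 39·35·20 = 56862.
Minimum: 30252 at k=4.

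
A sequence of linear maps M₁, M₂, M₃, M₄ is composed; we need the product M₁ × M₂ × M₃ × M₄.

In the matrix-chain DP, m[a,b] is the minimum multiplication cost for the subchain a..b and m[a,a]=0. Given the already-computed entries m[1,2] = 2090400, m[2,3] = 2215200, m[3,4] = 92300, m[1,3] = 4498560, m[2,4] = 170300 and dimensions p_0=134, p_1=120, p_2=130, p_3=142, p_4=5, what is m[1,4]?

250700

m[1,4] = min over k∈[1,3] of m[1,k]+m[k+1,4]+p_{0}·p_k·p_{4}.
k=1: 0 + 170300 + 134·120·5 = 250700; k=2: 2090400 + 92300 + 134·130·5 = 2269800; k=3: 4498560 + 0 + 134·142·5 = 4593700.
Minimum: 250700 at k=1.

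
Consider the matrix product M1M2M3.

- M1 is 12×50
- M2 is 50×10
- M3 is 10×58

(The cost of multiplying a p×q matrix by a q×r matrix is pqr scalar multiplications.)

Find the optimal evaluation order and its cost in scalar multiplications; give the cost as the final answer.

12960

(M1(M2M3)): cost 63800.
((M1M2)M3): cost 12960.
Optimal: ((M1M2)M3) with cost 12960.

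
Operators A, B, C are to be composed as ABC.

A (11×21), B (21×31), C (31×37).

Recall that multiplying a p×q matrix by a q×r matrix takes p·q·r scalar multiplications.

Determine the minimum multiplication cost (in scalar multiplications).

Order (A(BC)): (BC): 21×31 by 31×37 → 21×37, cost 21·31·37 = 24087; (A(BC)): 11×21 by 21×37 → 11×37, cost 11·21·37 = 8547; cumulative 32634. Total 32634.
Order ((AB)C): (AB): 11×21 by 21×31 → 11×31, cost 11·21·31 = 7161; ((AB)C): 11×31 by 31×37 → 11×37, cost 11·31·37 = 12617; cumulative 19778. Total 19778.
Minimum: 19778.

19778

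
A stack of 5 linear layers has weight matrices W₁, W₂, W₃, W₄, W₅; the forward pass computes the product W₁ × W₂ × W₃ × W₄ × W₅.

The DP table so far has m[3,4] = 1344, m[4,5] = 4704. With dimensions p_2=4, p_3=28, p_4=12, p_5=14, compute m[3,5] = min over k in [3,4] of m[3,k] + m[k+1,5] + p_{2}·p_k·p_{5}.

m[3,5] = min over k∈[3,4] of m[3,k]+m[k+1,5]+p_{2}·p_k·p_{5}.
k=3: 0 + 4704 + 4·28·14 = 6272; k=4: 1344 + 0 + 4·12·14 = 2016.
Minimum: 2016 at k=4.

2016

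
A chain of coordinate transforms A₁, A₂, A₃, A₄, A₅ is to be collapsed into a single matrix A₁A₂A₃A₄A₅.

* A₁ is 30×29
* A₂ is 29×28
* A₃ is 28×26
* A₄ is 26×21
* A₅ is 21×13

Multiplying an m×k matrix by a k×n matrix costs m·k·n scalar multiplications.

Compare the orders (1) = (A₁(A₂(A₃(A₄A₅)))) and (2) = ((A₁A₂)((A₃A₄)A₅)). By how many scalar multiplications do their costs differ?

19784

Order (1) = (A₁(A₂(A₃(A₄A₅)))): (A₄A₅): 26×21 by 21×13 → 26×13, cost 26·21·13 = 7098; (A₃(A₄A₅)): 28×26 by 26×13 → 28×13, cost 28·26·13 = 9464; cumulative 16562; (A₂(A₃(A₄A₅))): 29×28 by 28×13 → 29×13, cost 29·28·13 = 10556; cumulative 27118; (A₁(A₂(A₃(A₄A₅)))): 30×29 by 29×13 → 30×13, cost 30·29·13 = 11310; cumulative 38428. Total 38428.
Order (2) = ((A₁A₂)((A₃A₄)A₅)): (A₁A₂): 30×29 by 29×28 → 30×28, cost 30·29·28 = 24360; (A₃A₄): 28×26 by 26×21 → 28×21, cost 28·26·21 = 15288; ((A₃A₄)A₅): 28×21 by 21×13 → 28×13, cost 28·21·13 = 7644; cumulative 22932; ((A₁A₂)((A₃A₄)A₅)): 30×28 by 28×13 → 30×13, cost 30·28·13 = 10920; cumulative 58212. Total 58212.
Difference: |38428 − 58212| = 19784.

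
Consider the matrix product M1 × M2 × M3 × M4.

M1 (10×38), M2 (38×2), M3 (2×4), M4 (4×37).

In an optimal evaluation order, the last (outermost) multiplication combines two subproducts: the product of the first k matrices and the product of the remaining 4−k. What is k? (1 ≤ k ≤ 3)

2

Adjacent pairs: M1M2 = 10·38·2 = 760; M2M3 = 38·2·4 = 304; M3M4 = 2·4·37 = 296.
Length 3: M1..M3: k=1: 0+304+10·38·4=1824; k=2: 760+0+10·2·4=840 → min 840 | M2..M4: k=2: 0+296+38·2·37=3108; k=3: 304+0+38·4·37=5928 → min 3108.
Top-level splits: k=1: (M1..M1)·(M2..M4) → 0+3108+10·38·37 = 17168; k=2: (M1..M2)·(M3..M4) → 760+296+10·2·37 = 1796; k=3: (M1..M3)·(M4..M4) → 840+0+10·4·37 = 2320.
Best split is after M2, i.e. k = 2.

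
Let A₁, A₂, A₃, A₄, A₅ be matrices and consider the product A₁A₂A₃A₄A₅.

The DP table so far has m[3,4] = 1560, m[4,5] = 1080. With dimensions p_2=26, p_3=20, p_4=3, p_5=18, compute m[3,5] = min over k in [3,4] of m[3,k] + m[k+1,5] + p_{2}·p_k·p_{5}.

2964

m[3,5] = min over k∈[3,4] of m[3,k]+m[k+1,5]+p_{2}·p_k·p_{5}.
k=3: 0 + 1080 + 26·20·18 = 10440; k=4: 1560 + 0 + 26·3·18 = 2964.
Minimum: 2964 at k=4.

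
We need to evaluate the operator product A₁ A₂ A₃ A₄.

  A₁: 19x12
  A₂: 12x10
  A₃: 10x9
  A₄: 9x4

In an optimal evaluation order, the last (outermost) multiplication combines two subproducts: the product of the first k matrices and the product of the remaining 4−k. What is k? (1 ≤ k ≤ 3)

Adjacent pairs: A₁A₂ = 19·12·10 = 2280; A₂A₃ = 12·10·9 = 1080; A₃A₄ = 10·9·4 = 360.
Length 3: A₁..A₃: k=1: 0+1080+19·12·9=3132; k=2: 2280+0+19·10·9=3990 → min 3132 | A₂..A₄: k=2: 0+360+12·10·4=840; k=3: 1080+0+12·9·4=1512 → min 840.
Top-level splits: k=1: (A₁..A₁)·(A₂..A₄) → 0+840+19·12·4 = 1752; k=2: (A₁..A₂)·(A₃..A₄) → 2280+360+19·10·4 = 3400; k=3: (A₁..A₃)·(A₄..A₄) → 3132+0+19·9·4 = 3816.
Best split is after A₁, i.e. k = 1.

1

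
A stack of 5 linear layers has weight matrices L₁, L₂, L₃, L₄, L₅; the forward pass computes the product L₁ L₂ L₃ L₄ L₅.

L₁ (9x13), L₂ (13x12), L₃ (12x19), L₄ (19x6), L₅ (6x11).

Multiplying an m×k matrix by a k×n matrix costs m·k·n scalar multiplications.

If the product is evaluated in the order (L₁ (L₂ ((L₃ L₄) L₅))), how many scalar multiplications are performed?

5163

(L₃ L₄): 12×19 by 19×6 → 12×6, cost 12·19·6 = 1368
((L₃ L₄) L₅): 12×6 by 6×11 → 12×11, cost 12·6·11 = 792; cumulative 2160
(L₂ ((L₃ L₄) L₅)): 13×12 by 12×11 → 13×11, cost 13·12·11 = 1716; cumulative 3876
(L₁ (L₂ ((L₃ L₄) L₅))): 9×13 by 13×11 → 9×11, cost 9·13·11 = 1287; cumulative 5163
Total: 5163 scalar multiplications.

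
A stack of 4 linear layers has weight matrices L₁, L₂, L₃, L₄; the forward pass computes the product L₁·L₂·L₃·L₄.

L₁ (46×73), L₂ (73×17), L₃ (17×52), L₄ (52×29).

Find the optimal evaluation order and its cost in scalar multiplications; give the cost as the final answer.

105400

Adjacent pairs: L₁L₂ = 46·73·17 = 57086; L₂L₃ = 73·17·52 = 64532; L₃L₄ = 17·52·29 = 25636.
Length 3: L₁..L₃: k=1: 0+64532+46·73·52=239148; k=2: 57086+0+46·17·52=97750 → min 97750 | L₂..L₄: k=2: 0+25636+73·17·29=61625; k=3: 64532+0+73·52·29=174616 → min 61625.
Length 4: L₁..L₄: k=1: 0+61625+46·73·29=159007; k=2: 57086+25636+46·17·29=105400; k=3: 97750+0+46·52·29=167118 → min 105400.
Optimal parenthesization: ((L₁·L₂)·(L₃·L₄)) with cost 105400.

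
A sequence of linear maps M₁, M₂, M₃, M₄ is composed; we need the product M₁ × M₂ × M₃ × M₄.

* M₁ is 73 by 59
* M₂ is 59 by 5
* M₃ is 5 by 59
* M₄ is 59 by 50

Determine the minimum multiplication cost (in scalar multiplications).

54535

Adjacent pairs: M₁M₂ = 73·59·5 = 21535; M₂M₃ = 59·5·59 = 17405; M₃M₄ = 5·59·50 = 14750.
Length 3: M₁..M₃: k=1: 0+17405+73·59·59=271518; k=2: 21535+0+73·5·59=43070 → min 43070 | M₂..M₄: k=2: 0+14750+59·5·50=29500; k=3: 17405+0+59·59·50=191455 → min 29500.
Length 4: M₁..M₄: k=1: 0+29500+73·59·50=244850; k=2: 21535+14750+73·5·50=54535; k=3: 43070+0+73·59·50=258420 → min 54535.
Optimal order: ((M₁ × M₂) × (M₃ × M₄)) with cost 54535.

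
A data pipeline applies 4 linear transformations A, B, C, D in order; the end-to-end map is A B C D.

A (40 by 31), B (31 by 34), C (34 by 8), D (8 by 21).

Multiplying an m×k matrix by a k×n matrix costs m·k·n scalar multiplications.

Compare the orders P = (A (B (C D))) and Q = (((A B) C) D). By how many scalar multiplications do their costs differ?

Order P = (A (B (C D))): (C D): 34×8 by 8×21 → 34×21, cost 34·8·21 = 5712; (B (C D)): 31×34 by 34×21 → 31×21, cost 31·34·21 = 22134; cumulative 27846; (A (B (C D))): 40×31 by 31×21 → 40×21, cost 40·31·21 = 26040; cumulative 53886. Total 53886.
Order Q = (((A B) C) D): (A B): 40×31 by 31×34 → 40×34, cost 40·31·34 = 42160; ((A B) C): 40×34 by 34×8 → 40×8, cost 40·34·8 = 10880; cumulative 53040; (((A B) C) D): 40×8 by 8×21 → 40×21, cost 40·8·21 = 6720; cumulative 59760. Total 59760.
Difference: |53886 − 59760| = 5874.

5874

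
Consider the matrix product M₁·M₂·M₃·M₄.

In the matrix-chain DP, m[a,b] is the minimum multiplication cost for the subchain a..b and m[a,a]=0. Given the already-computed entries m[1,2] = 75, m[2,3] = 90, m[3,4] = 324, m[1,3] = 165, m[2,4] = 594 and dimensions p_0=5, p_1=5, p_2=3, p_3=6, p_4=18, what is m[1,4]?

669

m[1,4] = min over k∈[1,3] of m[1,k]+m[k+1,4]+p_{0}·p_k·p_{4}.
k=1: 0 + 594 + 5·5·18 = 1044; k=2: 75 + 324 + 5·3·18 = 669; k=3: 165 + 0 + 5·6·18 = 705.
Minimum: 669 at k=2.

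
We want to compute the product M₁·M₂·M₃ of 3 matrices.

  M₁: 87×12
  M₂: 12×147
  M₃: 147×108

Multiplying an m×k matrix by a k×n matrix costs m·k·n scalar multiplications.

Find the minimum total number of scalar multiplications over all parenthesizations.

303264

Order (M₁·(M₂·M₃)): (M₂·M₃): 12×147 by 147×108 → 12×108, cost 12·147·108 = 190512; (M₁·(M₂·M₃)): 87×12 by 12×108 → 87×108, cost 87·12·108 = 112752; cumulative 303264. Total 303264.
Order ((M₁·M₂)·M₃): (M₁·M₂): 87×12 by 12×147 → 87×147, cost 87·12·147 = 153468; ((M₁·M₂)·M₃): 87×147 by 147×108 → 87×108, cost 87·147·108 = 1381212; cumulative 1534680. Total 1534680.
Minimum: 303264.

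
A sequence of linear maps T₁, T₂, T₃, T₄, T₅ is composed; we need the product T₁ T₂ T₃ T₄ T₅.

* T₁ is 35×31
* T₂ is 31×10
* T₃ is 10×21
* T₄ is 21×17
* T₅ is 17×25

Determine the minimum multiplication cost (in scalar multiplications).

27420

Adjacent pairs: T₁T₂ = 35·31·10 = 10850; T₂T₃ = 31·10·21 = 6510; T₃T₄ = 10·21·17 = 3570; T₄T₅ = 21·17·25 = 8925.
Length 3: T₁..T₃: k=1: 0+6510+35·31·21=29295; k=2: 10850+0+35·10·21=18200 → min 18200 | T₂..T₄: k=2: 0+3570+31·10·17=8840; k=3: 6510+0+31·21·17=17577 → min 8840 | T₃..T₅: k=3: 0+8925+10·21·25=14175; k=4: 3570+0+10·17·25=7820 → min 7820.
Length 4: T₁..T₄: k=1: 0+8840+35·31·17=27285; k=2: 10850+3570+35·10·17=20370; k=3: 18200+0+35·21·17=30695 → min 20370 | T₂..T₅: k=2: 0+7820+31·10·25=15570; k=3: 6510+8925+31·21·25=31710; k=4: 8840+0+31·17·25=22015 → min 15570.
Length 5: T₁..T₅: k=1: 0+15570+35·31·25=42695; k=2: 10850+7820+35·10·25=27420; k=3: 18200+8925+35·21·25=45500; k=4: 20370+0+35·17·25=35245 → min 27420.
Optimal order: ((T₁ T₂) ((T₃ T₄) T₅)) with cost 27420.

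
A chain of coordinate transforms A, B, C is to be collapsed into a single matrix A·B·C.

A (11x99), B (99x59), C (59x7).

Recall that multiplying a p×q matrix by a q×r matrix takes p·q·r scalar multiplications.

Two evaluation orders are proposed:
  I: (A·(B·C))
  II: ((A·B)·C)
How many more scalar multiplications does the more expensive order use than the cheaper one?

Order I = (A·(B·C)): (B·C): 99×59 by 59×7 → 99×7, cost 99·59·7 = 40887; (A·(B·C)): 11×99 by 99×7 → 11×7, cost 11·99·7 = 7623; cumulative 48510. Total 48510.
Order II = ((A·B)·C): (A·B): 11×99 by 99×59 → 11×59, cost 11·99·59 = 64251; ((A·B)·C): 11×59 by 59×7 → 11×7, cost 11·59·7 = 4543; cumulative 68794. Total 68794.
Difference: |48510 − 68794| = 20284.

20284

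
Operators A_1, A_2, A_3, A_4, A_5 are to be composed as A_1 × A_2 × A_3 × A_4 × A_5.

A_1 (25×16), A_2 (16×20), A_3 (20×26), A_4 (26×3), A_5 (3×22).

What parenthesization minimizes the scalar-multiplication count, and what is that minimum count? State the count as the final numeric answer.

Adjacent pairs: A_1A_2 = 25·16·20 = 8000; A_2A_3 = 16·20·26 = 8320; A_3A_4 = 20·26·3 = 1560; A_4A_5 = 26·3·22 = 1716.
Length 3: A_1..A_3: k=1: 0+8320+25·16·26=18720; k=2: 8000+0+25·20·26=21000 → min 18720 | A_2..A_4: k=2: 0+1560+16·20·3=2520; k=3: 8320+0+16·26·3=9568 → min 2520 | A_3..A_5: k=3: 0+1716+20·26·22=13156; k=4: 1560+0+20·3·22=2880 → min 2880.
Length 4: A_1..A_4: k=1: 0+2520+25·16·3=3720; k=2: 8000+1560+25·20·3=11060; k=3: 18720+0+25·26·3=20670 → min 3720 | A_2..A_5: k=2: 0+2880+16·20·22=9920; k=3: 8320+1716+16·26·22=19188; k=4: 2520+0+16·3·22=3576 → min 3576.
Length 5: A_1..A_5: k=1: 0+3576+25·16·22=12376; k=2: 8000+2880+25·20·22=21880; k=3: 18720+1716+25·26·22=34736; k=4: 3720+0+25·3·22=5370 → min 5370.
Optimal parenthesization: ((A_1 × (A_2 × (A_3 × A_4))) × A_5) with cost 5370.

5370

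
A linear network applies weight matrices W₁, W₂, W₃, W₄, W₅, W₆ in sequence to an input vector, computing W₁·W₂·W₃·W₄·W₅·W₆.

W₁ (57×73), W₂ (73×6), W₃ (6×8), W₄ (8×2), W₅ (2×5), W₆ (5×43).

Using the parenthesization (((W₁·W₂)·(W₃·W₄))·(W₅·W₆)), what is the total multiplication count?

(W₁·W₂): 57×73 by 73×6 → 57×6, cost 57·73·6 = 24966
(W₃·W₄): 6×8 by 8×2 → 6×2, cost 6·8·2 = 96
((W₁·W₂)·(W₃·W₄)): 57×6 by 6×2 → 57×2, cost 57·6·2 = 684; cumulative 25746
(W₅·W₆): 2×5 by 5×43 → 2×43, cost 2·5·43 = 430
(((W₁·W₂)·(W₃·W₄))·(W₅·W₆)): 57×2 by 2×43 → 57×43, cost 57·2·43 = 4902; cumulative 31078
Total: 31078 scalar multiplications.

31078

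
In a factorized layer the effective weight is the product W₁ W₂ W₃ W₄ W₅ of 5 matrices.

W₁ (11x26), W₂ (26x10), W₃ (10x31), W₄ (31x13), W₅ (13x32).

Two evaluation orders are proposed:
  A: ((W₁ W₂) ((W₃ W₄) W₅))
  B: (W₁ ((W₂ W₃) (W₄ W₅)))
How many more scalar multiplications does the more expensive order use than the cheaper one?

Order A = ((W₁ W₂) ((W₃ W₄) W₅)): (W₁ W₂): 11×26 by 26×10 → 11×10, cost 11·26·10 = 2860; (W₃ W₄): 10×31 by 31×13 → 10×13, cost 10·31·13 = 4030; ((W₃ W₄) W₅): 10×13 by 13×32 → 10×32, cost 10·13·32 = 4160; cumulative 8190; ((W₁ W₂) ((W₃ W₄) W₅)): 11×10 by 10×32 → 11×32, cost 11·10·32 = 3520; cumulative 14570. Total 14570.
Order B = (W₁ ((W₂ W₃) (W₄ W₅))): (W₂ W₃): 26×10 by 10×31 → 26×31, cost 26·10·31 = 8060; (W₄ W₅): 31×13 by 13×32 → 31×32, cost 31·13·32 = 12896; ((W₂ W₃) (W₄ W₅)): 26×31 by 31×32 → 26×32, cost 26·31·32 = 25792; cumulative 46748; (W₁ ((W₂ W₃) (W₄ W₅))): 11×26 by 26×32 → 11×32, cost 11·26·32 = 9152; cumulative 55900. Total 55900.
Difference: |14570 − 55900| = 41330.

41330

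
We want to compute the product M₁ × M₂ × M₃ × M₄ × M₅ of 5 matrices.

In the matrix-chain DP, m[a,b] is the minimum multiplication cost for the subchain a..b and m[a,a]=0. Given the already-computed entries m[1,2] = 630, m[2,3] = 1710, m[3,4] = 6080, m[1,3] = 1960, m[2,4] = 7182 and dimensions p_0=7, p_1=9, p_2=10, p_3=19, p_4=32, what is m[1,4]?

m[1,4] = min over k∈[1,3] of m[1,k]+m[k+1,4]+p_{0}·p_k·p_{4}.
k=1: 0 + 7182 + 7·9·32 = 9198; k=2: 630 + 6080 + 7·10·32 = 8950; k=3: 1960 + 0 + 7·19·32 = 6216.
Minimum: 6216 at k=3.

6216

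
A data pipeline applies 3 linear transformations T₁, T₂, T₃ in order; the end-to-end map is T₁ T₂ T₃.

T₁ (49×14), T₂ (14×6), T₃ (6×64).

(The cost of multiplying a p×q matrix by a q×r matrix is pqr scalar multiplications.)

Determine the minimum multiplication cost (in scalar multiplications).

22932

Order (T₁ (T₂ T₃)): (T₂ T₃): 14×6 by 6×64 → 14×64, cost 14·6·64 = 5376; (T₁ (T₂ T₃)): 49×14 by 14×64 → 49×64, cost 49·14·64 = 43904; cumulative 49280. Total 49280.
Order ((T₁ T₂) T₃): (T₁ T₂): 49×14 by 14×6 → 49×6, cost 49·14·6 = 4116; ((T₁ T₂) T₃): 49×6 by 6×64 → 49×64, cost 49·6·64 = 18816; cumulative 22932. Total 22932.
Minimum: 22932.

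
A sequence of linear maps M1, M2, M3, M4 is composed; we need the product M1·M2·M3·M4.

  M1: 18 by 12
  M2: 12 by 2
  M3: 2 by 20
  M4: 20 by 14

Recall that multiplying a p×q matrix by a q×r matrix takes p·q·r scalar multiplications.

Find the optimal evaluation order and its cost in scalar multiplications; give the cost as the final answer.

1496

Adjacent pairs: M1M2 = 18·12·2 = 432; M2M3 = 12·2·20 = 480; M3M4 = 2·20·14 = 560.
Length 3: M1..M3: k=1: 0+480+18·12·20=4800; k=2: 432+0+18·2·20=1152 → min 1152 | M2..M4: k=2: 0+560+12·2·14=896; k=3: 480+0+12·20·14=3840 → min 896.
Length 4: M1..M4: k=1: 0+896+18·12·14=3920; k=2: 432+560+18·2·14=1496; k=3: 1152+0+18·20·14=6192 → min 1496.
Optimal parenthesization: ((M1·M2)·(M3·M4)) with cost 1496.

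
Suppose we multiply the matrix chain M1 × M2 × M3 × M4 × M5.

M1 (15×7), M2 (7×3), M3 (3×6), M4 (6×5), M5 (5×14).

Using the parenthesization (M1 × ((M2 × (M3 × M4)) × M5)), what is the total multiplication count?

(M3 × M4): 3×6 by 6×5 → 3×5, cost 3·6·5 = 90
(M2 × (M3 × M4)): 7×3 by 3×5 → 7×5, cost 7·3·5 = 105; cumulative 195
((M2 × (M3 × M4)) × M5): 7×5 by 5×14 → 7×14, cost 7·5·14 = 490; cumulative 685
(M1 × ((M2 × (M3 × M4)) × M5)): 15×7 by 7×14 → 15×14, cost 15·7·14 = 1470; cumulative 2155
Total: 2155 scalar multiplications.

2155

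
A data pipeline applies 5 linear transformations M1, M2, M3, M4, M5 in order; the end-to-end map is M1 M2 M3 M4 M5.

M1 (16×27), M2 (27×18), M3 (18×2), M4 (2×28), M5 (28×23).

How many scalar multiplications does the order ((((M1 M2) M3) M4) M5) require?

19552

(M1 M2): 16×27 by 27×18 → 16×18, cost 16·27·18 = 7776
((M1 M2) M3): 16×18 by 18×2 → 16×2, cost 16·18·2 = 576; cumulative 8352
(((M1 M2) M3) M4): 16×2 by 2×28 → 16×28, cost 16·2·28 = 896; cumulative 9248
((((M1 M2) M3) M4) M5): 16×28 by 28×23 → 16×23, cost 16·28·23 = 10304; cumulative 19552
Total: 19552 scalar multiplications.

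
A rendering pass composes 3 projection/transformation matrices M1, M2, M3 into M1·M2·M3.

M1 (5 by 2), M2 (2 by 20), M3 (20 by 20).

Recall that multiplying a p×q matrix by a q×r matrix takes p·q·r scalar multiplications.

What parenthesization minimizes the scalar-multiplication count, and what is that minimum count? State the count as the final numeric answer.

(M1·(M2·M3)): cost 1000.
((M1·M2)·M3): cost 2200.
Optimal: (M1·(M2·M3)) with cost 1000.

1000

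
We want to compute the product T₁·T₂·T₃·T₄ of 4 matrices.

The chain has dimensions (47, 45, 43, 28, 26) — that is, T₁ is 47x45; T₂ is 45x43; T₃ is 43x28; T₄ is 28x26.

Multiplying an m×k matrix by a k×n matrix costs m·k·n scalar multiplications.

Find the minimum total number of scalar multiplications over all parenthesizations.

136604

Adjacent pairs: T₁T₂ = 47·45·43 = 90945; T₂T₃ = 45·43·28 = 54180; T₃T₄ = 43·28·26 = 31304.
Length 3: T₁..T₃: k=1: 0+54180+47·45·28=113400; k=2: 90945+0+47·43·28=147533 → min 113400 | T₂..T₄: k=2: 0+31304+45·43·26=81614; k=3: 54180+0+45·28·26=86940 → min 81614.
Length 4: T₁..T₄: k=1: 0+81614+47·45·26=136604; k=2: 90945+31304+47·43·26=174795; k=3: 113400+0+47·28·26=147616 → min 136604.
Optimal order: (T₁·(T₂·(T₃·T₄))) with cost 136604.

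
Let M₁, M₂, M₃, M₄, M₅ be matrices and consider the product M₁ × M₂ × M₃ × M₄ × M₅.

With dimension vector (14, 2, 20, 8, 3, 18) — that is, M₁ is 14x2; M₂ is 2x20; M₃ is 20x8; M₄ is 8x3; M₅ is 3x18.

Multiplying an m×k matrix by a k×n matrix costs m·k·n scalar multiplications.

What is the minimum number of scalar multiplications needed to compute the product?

Adjacent pairs: M₁M₂ = 14·2·20 = 560; M₂M₃ = 2·20·8 = 320; M₃M₄ = 20·8·3 = 480; M₄M₅ = 8·3·18 = 432.
Length 3: M₁..M₃: k=1: 0+320+14·2·8=544; k=2: 560+0+14·20·8=2800 → min 544 | M₂..M₄: k=2: 0+480+2·20·3=600; k=3: 320+0+2·8·3=368 → min 368 | M₃..M₅: k=3: 0+432+20·8·18=3312; k=4: 480+0+20·3·18=1560 → min 1560.
Length 4: M₁..M₄: k=1: 0+368+14·2·3=452; k=2: 560+480+14·20·3=1880; k=3: 544+0+14·8·3=880 → min 452 | M₂..M₅: k=2: 0+1560+2·20·18=2280; k=3: 320+432+2·8·18=1040; k=4: 368+0+2·3·18=476 → min 476.
Length 5: M₁..M₅: k=1: 0+476+14·2·18=980; k=2: 560+1560+14·20·18=7160; k=3: 544+432+14·8·18=2992; k=4: 452+0+14·3·18=1208 → min 980.
Optimal order: (M₁ × (((M₂ × M₃) × M₄) × M₅)) with cost 980.

980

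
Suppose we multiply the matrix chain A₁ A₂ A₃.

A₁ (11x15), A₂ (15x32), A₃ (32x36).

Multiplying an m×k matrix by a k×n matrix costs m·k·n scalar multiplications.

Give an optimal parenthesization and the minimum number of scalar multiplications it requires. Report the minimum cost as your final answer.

(A₁ (A₂ A₃)): cost 23220.
((A₁ A₂) A₃): cost 17952.
Optimal: ((A₁ A₂) A₃) with cost 17952.

17952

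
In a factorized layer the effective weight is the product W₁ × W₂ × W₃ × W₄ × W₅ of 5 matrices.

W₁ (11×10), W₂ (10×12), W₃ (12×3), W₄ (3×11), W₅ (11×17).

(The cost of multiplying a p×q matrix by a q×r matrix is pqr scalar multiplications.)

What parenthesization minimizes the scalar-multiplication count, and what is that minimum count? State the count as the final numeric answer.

Adjacent pairs: W₁W₂ = 11·10·12 = 1320; W₂W₃ = 10·12·3 = 360; W₃W₄ = 12·3·11 = 396; W₄W₅ = 3·11·17 = 561.
Length 3: W₁..W₃: k=1: 0+360+11·10·3=690; k=2: 1320+0+11·12·3=1716 → min 690 | W₂..W₄: k=2: 0+396+10·12·11=1716; k=3: 360+0+10·3·11=690 → min 690 | W₃..W₅: k=3: 0+561+12·3·17=1173; k=4: 396+0+12·11·17=2640 → min 1173.
Length 4: W₁..W₄: k=1: 0+690+11·10·11=1900; k=2: 1320+396+11·12·11=3168; k=3: 690+0+11·3·11=1053 → min 1053 | W₂..W₅: k=2: 0+1173+10·12·17=3213; k=3: 360+561+10·3·17=1431; k=4: 690+0+10·11·17=2560 → min 1431.
Length 5: W₁..W₅: k=1: 0+1431+11·10·17=3301; k=2: 1320+1173+11·12·17=4737; k=3: 690+561+11·3·17=1812; k=4: 1053+0+11·11·17=3110 → min 1812.
Optimal parenthesization: ((W₁ × (W₂ × W₃)) × (W₄ × W₅)) with cost 1812.

1812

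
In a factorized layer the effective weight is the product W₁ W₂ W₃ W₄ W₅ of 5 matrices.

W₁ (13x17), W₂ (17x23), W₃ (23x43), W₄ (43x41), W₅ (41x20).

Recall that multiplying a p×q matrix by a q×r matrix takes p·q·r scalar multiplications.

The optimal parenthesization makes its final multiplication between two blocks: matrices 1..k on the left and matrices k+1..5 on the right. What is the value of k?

4

Adjacent pairs: W₁W₂ = 13·17·23 = 5083; W₂W₃ = 17·23·43 = 16813; W₃W₄ = 23·43·41 = 40549; W₄W₅ = 43·41·20 = 35260.
Length 3: W₁..W₃: k=1: 0+16813+13·17·43=26316; k=2: 5083+0+13·23·43=17940 → min 17940 | W₂..W₄: k=2: 0+40549+17·23·41=56580; k=3: 16813+0+17·43·41=46784 → min 46784 | W₃..W₅: k=3: 0+35260+23·43·20=55040; k=4: 40549+0+23·41·20=59409 → min 55040.
Length 4: W₁..W₄: k=1: 0+46784+13·17·41=55845; k=2: 5083+40549+13·23·41=57891; k=3: 17940+0+13·43·41=40859 → min 40859 | W₂..W₅: k=2: 0+55040+17·23·20=62860; k=3: 16813+35260+17·43·20=66693; k=4: 46784+0+17·41·20=60724 → min 60724.
Top-level splits: k=1: (W₁..W₁)·(W₂..W₅) → 0+60724+13·17·20 = 65144; k=2: (W₁..W₂)·(W₃..W₅) → 5083+55040+13·23·20 = 66103; k=3: (W₁..W₃)·(W₄..W₅) → 17940+35260+13·43·20 = 64380; k=4: (W₁..W₄)·(W₅..W₅) → 40859+0+13·41·20 = 51519.
Best split is after W₄, i.e. k = 4.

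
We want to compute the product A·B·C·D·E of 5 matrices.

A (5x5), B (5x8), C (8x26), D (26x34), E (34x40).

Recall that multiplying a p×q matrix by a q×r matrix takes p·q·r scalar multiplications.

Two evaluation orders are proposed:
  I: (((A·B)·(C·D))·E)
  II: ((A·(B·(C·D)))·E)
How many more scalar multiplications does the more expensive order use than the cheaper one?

650

Order I = (((A·B)·(C·D))·E): (A·B): 5×5 by 5×8 → 5×8, cost 5·5·8 = 200; (C·D): 8×26 by 26×34 → 8×34, cost 8·26·34 = 7072; ((A·B)·(C·D)): 5×8 by 8×34 → 5×34, cost 5·8·34 = 1360; cumulative 8632; (((A·B)·(C·D))·E): 5×34 by 34×40 → 5×40, cost 5·34·40 = 6800; cumulative 15432. Total 15432.
Order II = ((A·(B·(C·D)))·E): (C·D): 8×26 by 26×34 → 8×34, cost 8·26·34 = 7072; (B·(C·D)): 5×8 by 8×34 → 5×34, cost 5·8·34 = 1360; cumulative 8432; (A·(B·(C·D))): 5×5 by 5×34 → 5×34, cost 5·5·34 = 850; cumulative 9282; ((A·(B·(C·D)))·E): 5×34 by 34×40 → 5×40, cost 5·34·40 = 6800; cumulative 16082. Total 16082.
Difference: |15432 − 16082| = 650.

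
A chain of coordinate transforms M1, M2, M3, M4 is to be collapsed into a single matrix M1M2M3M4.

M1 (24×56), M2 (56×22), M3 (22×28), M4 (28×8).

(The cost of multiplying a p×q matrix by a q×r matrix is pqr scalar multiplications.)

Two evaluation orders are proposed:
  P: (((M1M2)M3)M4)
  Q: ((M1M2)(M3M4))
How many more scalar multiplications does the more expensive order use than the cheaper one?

Order P = (((M1M2)M3)M4): (M1M2): 24×56 by 56×22 → 24×22, cost 24·56·22 = 29568; ((M1M2)M3): 24×22 by 22×28 → 24×28, cost 24·22·28 = 14784; cumulative 44352; (((M1M2)M3)M4): 24×28 by 28×8 → 24×8, cost 24·28·8 = 5376; cumulative 49728. Total 49728.
Order Q = ((M1M2)(M3M4)): (M1M2): 24×56 by 56×22 → 24×22, cost 24·56·22 = 29568; (M3M4): 22×28 by 28×8 → 22×8, cost 22·28·8 = 4928; ((M1M2)(M3M4)): 24×22 by 22×8 → 24×8, cost 24·22·8 = 4224; cumulative 38720. Total 38720.
Difference: |49728 − 38720| = 11008.

11008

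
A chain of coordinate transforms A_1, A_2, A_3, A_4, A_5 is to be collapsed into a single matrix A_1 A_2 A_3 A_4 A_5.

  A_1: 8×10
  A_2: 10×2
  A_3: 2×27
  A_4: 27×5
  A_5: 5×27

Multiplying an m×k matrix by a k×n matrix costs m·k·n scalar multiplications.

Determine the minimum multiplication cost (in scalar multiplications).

1132

Adjacent pairs: A_1A_2 = 8·10·2 = 160; A_2A_3 = 10·2·27 = 540; A_3A_4 = 2·27·5 = 270; A_4A_5 = 27·5·27 = 3645.
Length 3: A_1..A_3: k=1: 0+540+8·10·27=2700; k=2: 160+0+8·2·27=592 → min 592 | A_2..A_4: k=2: 0+270+10·2·5=370; k=3: 540+0+10·27·5=1890 → min 370 | A_3..A_5: k=3: 0+3645+2·27·27=5103; k=4: 270+0+2·5·27=540 → min 540.
Length 4: A_1..A_4: k=1: 0+370+8·10·5=770; k=2: 160+270+8·2·5=510; k=3: 592+0+8·27·5=1672 → min 510 | A_2..A_5: k=2: 0+540+10·2·27=1080; k=3: 540+3645+10·27·27=11475; k=4: 370+0+10·5·27=1720 → min 1080.
Length 5: A_1..A_5: k=1: 0+1080+8·10·27=3240; k=2: 160+540+8·2·27=1132; k=3: 592+3645+8·27·27=10069; k=4: 510+0+8·5·27=1590 → min 1132.
Optimal order: ((A_1 A_2) ((A_3 A_4) A_5)) with cost 1132.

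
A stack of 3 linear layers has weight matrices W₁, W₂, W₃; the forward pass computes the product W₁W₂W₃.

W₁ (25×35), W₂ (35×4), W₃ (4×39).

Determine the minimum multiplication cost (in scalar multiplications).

7400

Order (W₁(W₂W₃)): (W₂W₃): 35×4 by 4×39 → 35×39, cost 35·4·39 = 5460; (W₁(W₂W₃)): 25×35 by 35×39 → 25×39, cost 25·35·39 = 34125; cumulative 39585. Total 39585.
Order ((W₁W₂)W₃): (W₁W₂): 25×35 by 35×4 → 25×4, cost 25·35·4 = 3500; ((W₁W₂)W₃): 25×4 by 4×39 → 25×39, cost 25·4·39 = 3900; cumulative 7400. Total 7400.
Minimum: 7400.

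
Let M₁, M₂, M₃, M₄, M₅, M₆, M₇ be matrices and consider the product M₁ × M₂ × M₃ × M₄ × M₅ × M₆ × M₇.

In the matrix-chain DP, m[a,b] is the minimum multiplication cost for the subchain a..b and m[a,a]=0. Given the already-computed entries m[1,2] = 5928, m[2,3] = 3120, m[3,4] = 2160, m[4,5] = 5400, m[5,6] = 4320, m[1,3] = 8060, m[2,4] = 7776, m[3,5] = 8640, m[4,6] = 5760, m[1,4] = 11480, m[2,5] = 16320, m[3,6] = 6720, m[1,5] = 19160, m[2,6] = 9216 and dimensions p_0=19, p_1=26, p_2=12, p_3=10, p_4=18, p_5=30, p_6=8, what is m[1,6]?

13168

m[1,6] = min over k∈[1,5] of m[1,k]+m[k+1,6]+p_{0}·p_k·p_{6}.
k=1: 0 + 9216 + 19·26·8 = 13168; k=2: 5928 + 6720 + 19·12·8 = 14472; k=3: 8060 + 5760 + 19·10·8 = 15340; k=4: 11480 + 4320 + 19·18·8 = 18536; k=5: 19160 + 0 + 19·30·8 = 23720.
Minimum: 13168 at k=1.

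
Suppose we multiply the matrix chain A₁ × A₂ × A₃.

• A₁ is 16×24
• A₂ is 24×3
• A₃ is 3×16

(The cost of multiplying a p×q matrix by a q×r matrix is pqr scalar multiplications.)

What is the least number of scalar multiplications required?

1920

Order (A₁ × (A₂ × A₃)): (A₂ × A₃): 24×3 by 3×16 → 24×16, cost 24·3·16 = 1152; (A₁ × (A₂ × A₃)): 16×24 by 24×16 → 16×16, cost 16·24·16 = 6144; cumulative 7296. Total 7296.
Order ((A₁ × A₂) × A₃): (A₁ × A₂): 16×24 by 24×3 → 16×3, cost 16·24·3 = 1152; ((A₁ × A₂) × A₃): 16×3 by 3×16 → 16×16, cost 16·3·16 = 768; cumulative 1920. Total 1920.
Minimum: 1920.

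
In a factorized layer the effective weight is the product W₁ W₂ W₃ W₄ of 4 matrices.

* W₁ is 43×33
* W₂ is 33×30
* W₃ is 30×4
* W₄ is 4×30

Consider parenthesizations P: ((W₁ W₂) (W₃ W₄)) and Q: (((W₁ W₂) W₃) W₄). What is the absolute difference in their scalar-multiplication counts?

31980

Order P = ((W₁ W₂) (W₃ W₄)): (W₁ W₂): 43×33 by 33×30 → 43×30, cost 43·33·30 = 42570; (W₃ W₄): 30×4 by 4×30 → 30×30, cost 30·4·30 = 3600; ((W₁ W₂) (W₃ W₄)): 43×30 by 30×30 → 43×30, cost 43·30·30 = 38700; cumulative 84870. Total 84870.
Order Q = (((W₁ W₂) W₃) W₄): (W₁ W₂): 43×33 by 33×30 → 43×30, cost 43·33·30 = 42570; ((W₁ W₂) W₃): 43×30 by 30×4 → 43×4, cost 43·30·4 = 5160; cumulative 47730; (((W₁ W₂) W₃) W₄): 43×4 by 4×30 → 43×30, cost 43·4·30 = 5160; cumulative 52890. Total 52890.
Difference: |84870 − 52890| = 31980.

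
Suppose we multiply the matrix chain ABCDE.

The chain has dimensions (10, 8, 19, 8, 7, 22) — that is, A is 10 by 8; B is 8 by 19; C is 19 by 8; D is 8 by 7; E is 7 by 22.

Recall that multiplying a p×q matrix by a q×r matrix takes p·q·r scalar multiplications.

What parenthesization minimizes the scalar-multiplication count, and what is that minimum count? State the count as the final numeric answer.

3764

Adjacent pairs: AB = 10·8·19 = 1520; BC = 8·19·8 = 1216; CD = 19·8·7 = 1064; DE = 8·7·22 = 1232.
Length 3: A..C: k=1: 0+1216+10·8·8=1856; k=2: 1520+0+10·19·8=3040 → min 1856 | B..D: k=2: 0+1064+8·19·7=2128; k=3: 1216+0+8·8·7=1664 → min 1664 | C..E: k=3: 0+1232+19·8·22=4576; k=4: 1064+0+19·7·22=3990 → min 3990.
Length 4: A..D: k=1: 0+1664+10·8·7=2224; k=2: 1520+1064+10·19·7=3914; k=3: 1856+0+10·8·7=2416 → min 2224 | B..E: k=2: 0+3990+8·19·22=7334; k=3: 1216+1232+8·8·22=3856; k=4: 1664+0+8·7·22=2896 → min 2896.
Length 5: A..E: k=1: 0+2896+10·8·22=4656; k=2: 1520+3990+10·19·22=9690; k=3: 1856+1232+10·8·22=4848; k=4: 2224+0+10·7·22=3764 → min 3764.
Optimal parenthesization: ((A((BC)D))E) with cost 3764.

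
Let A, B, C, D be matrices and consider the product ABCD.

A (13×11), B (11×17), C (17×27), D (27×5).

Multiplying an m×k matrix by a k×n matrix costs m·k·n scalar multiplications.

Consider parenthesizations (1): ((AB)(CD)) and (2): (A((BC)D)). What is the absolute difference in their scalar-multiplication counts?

Order (1) = ((AB)(CD)): (AB): 13×11 by 11×17 → 13×17, cost 13·11·17 = 2431; (CD): 17×27 by 27×5 → 17×5, cost 17·27·5 = 2295; ((AB)(CD)): 13×17 by 17×5 → 13×5, cost 13·17·5 = 1105; cumulative 5831. Total 5831.
Order (2) = (A((BC)D)): (BC): 11×17 by 17×27 → 11×27, cost 11·17·27 = 5049; ((BC)D): 11×27 by 27×5 → 11×5, cost 11·27·5 = 1485; cumulative 6534; (A((BC)D)): 13×11 by 11×5 → 13×5, cost 13·11·5 = 715; cumulative 7249. Total 7249.
Difference: |5831 − 7249| = 1418.

1418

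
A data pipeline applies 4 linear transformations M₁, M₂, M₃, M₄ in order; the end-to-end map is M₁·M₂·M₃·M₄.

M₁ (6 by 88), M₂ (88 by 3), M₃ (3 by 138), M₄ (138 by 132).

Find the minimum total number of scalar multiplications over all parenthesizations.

58608

Adjacent pairs: M₁M₂ = 6·88·3 = 1584; M₂M₃ = 88·3·138 = 36432; M₃M₄ = 3·138·132 = 54648.
Length 3: M₁..M₃: k=1: 0+36432+6·88·138=109296; k=2: 1584+0+6·3·138=4068 → min 4068 | M₂..M₄: k=2: 0+54648+88·3·132=89496; k=3: 36432+0+88·138·132=1639440 → min 89496.
Length 4: M₁..M₄: k=1: 0+89496+6·88·132=159192; k=2: 1584+54648+6·3·132=58608; k=3: 4068+0+6·138·132=113364 → min 58608.
Optimal order: ((M₁·M₂)·(M₃·M₄)) with cost 58608.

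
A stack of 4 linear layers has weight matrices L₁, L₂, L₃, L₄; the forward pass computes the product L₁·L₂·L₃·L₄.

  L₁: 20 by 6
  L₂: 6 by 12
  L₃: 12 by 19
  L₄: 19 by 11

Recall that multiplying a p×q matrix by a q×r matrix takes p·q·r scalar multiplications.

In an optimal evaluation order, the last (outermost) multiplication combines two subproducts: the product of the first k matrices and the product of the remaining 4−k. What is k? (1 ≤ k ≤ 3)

1

Adjacent pairs: L₁L₂ = 20·6·12 = 1440; L₂L₃ = 6·12·19 = 1368; L₃L₄ = 12·19·11 = 2508.
Length 3: L₁..L₃: k=1: 0+1368+20·6·19=3648; k=2: 1440+0+20·12·19=6000 → min 3648 | L₂..L₄: k=2: 0+2508+6·12·11=3300; k=3: 1368+0+6·19·11=2622 → min 2622.
Top-level splits: k=1: (L₁..L₁)·(L₂..L₄) → 0+2622+20·6·11 = 3942; k=2: (L₁..L₂)·(L₃..L₄) → 1440+2508+20·12·11 = 6588; k=3: (L₁..L₃)·(L₄..L₄) → 3648+0+20·19·11 = 7828.
Best split is after L₁, i.e. k = 1.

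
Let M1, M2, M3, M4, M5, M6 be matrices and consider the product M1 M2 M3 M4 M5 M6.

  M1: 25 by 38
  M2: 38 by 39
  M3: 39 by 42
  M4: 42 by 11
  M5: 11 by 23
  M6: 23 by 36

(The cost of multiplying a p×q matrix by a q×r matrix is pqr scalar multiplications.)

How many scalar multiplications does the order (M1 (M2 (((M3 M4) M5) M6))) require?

147729

(M3 M4): 39×42 by 42×11 → 39×11, cost 39·42·11 = 18018
((M3 M4) M5): 39×11 by 11×23 → 39×23, cost 39·11·23 = 9867; cumulative 27885
(((M3 M4) M5) M6): 39×23 by 23×36 → 39×36, cost 39·23·36 = 32292; cumulative 60177
(M2 (((M3 M4) M5) M6)): 38×39 by 39×36 → 38×36, cost 38·39·36 = 53352; cumulative 113529
(M1 (M2 (((M3 M4) M5) M6))): 25×38 by 38×36 → 25×36, cost 25·38·36 = 34200; cumulative 147729
Total: 147729 scalar multiplications.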